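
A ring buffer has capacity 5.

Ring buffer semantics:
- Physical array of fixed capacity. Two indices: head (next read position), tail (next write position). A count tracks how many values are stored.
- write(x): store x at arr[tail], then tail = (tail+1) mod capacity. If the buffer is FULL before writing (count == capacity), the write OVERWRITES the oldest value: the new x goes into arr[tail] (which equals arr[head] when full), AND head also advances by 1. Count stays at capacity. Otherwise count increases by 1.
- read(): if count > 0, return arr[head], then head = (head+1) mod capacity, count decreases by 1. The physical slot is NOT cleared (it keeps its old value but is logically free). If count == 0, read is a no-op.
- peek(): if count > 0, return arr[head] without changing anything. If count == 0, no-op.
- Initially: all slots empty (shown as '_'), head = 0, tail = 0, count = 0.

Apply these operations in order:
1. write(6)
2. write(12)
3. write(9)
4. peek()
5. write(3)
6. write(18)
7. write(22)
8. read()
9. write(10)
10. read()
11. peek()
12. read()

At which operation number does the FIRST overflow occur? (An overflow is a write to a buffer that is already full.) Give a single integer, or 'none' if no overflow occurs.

After op 1 (write(6)): arr=[6 _ _ _ _] head=0 tail=1 count=1
After op 2 (write(12)): arr=[6 12 _ _ _] head=0 tail=2 count=2
After op 3 (write(9)): arr=[6 12 9 _ _] head=0 tail=3 count=3
After op 4 (peek()): arr=[6 12 9 _ _] head=0 tail=3 count=3
After op 5 (write(3)): arr=[6 12 9 3 _] head=0 tail=4 count=4
After op 6 (write(18)): arr=[6 12 9 3 18] head=0 tail=0 count=5
After op 7 (write(22)): arr=[22 12 9 3 18] head=1 tail=1 count=5
After op 8 (read()): arr=[22 12 9 3 18] head=2 tail=1 count=4
After op 9 (write(10)): arr=[22 10 9 3 18] head=2 tail=2 count=5
After op 10 (read()): arr=[22 10 9 3 18] head=3 tail=2 count=4
After op 11 (peek()): arr=[22 10 9 3 18] head=3 tail=2 count=4
After op 12 (read()): arr=[22 10 9 3 18] head=4 tail=2 count=3

Answer: 7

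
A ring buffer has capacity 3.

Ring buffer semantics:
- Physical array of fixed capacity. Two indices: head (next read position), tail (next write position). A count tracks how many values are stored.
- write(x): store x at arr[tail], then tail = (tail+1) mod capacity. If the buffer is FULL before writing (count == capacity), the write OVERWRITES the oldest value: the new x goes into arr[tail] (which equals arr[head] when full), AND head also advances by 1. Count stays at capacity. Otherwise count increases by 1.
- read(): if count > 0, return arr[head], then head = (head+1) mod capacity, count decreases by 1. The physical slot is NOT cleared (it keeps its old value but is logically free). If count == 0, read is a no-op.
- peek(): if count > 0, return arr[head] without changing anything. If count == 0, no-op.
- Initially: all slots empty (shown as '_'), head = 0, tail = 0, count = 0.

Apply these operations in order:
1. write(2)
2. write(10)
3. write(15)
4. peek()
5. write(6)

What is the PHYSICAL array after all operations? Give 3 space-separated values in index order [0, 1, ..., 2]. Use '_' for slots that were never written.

Answer: 6 10 15

Derivation:
After op 1 (write(2)): arr=[2 _ _] head=0 tail=1 count=1
After op 2 (write(10)): arr=[2 10 _] head=0 tail=2 count=2
After op 3 (write(15)): arr=[2 10 15] head=0 tail=0 count=3
After op 4 (peek()): arr=[2 10 15] head=0 tail=0 count=3
After op 5 (write(6)): arr=[6 10 15] head=1 tail=1 count=3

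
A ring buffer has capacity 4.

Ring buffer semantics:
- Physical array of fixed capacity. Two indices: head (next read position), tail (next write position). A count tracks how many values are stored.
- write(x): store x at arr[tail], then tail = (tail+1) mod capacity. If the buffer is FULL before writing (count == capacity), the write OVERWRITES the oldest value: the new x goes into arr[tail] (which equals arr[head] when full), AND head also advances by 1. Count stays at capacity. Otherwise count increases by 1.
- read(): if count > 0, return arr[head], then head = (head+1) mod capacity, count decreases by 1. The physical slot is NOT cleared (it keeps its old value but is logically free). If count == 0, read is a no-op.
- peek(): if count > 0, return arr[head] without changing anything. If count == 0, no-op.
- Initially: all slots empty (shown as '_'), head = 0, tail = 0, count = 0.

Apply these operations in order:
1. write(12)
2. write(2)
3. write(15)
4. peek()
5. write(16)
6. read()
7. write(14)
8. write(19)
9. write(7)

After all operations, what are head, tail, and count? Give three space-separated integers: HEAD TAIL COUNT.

Answer: 3 3 4

Derivation:
After op 1 (write(12)): arr=[12 _ _ _] head=0 tail=1 count=1
After op 2 (write(2)): arr=[12 2 _ _] head=0 tail=2 count=2
After op 3 (write(15)): arr=[12 2 15 _] head=0 tail=3 count=3
After op 4 (peek()): arr=[12 2 15 _] head=0 tail=3 count=3
After op 5 (write(16)): arr=[12 2 15 16] head=0 tail=0 count=4
After op 6 (read()): arr=[12 2 15 16] head=1 tail=0 count=3
After op 7 (write(14)): arr=[14 2 15 16] head=1 tail=1 count=4
After op 8 (write(19)): arr=[14 19 15 16] head=2 tail=2 count=4
After op 9 (write(7)): arr=[14 19 7 16] head=3 tail=3 count=4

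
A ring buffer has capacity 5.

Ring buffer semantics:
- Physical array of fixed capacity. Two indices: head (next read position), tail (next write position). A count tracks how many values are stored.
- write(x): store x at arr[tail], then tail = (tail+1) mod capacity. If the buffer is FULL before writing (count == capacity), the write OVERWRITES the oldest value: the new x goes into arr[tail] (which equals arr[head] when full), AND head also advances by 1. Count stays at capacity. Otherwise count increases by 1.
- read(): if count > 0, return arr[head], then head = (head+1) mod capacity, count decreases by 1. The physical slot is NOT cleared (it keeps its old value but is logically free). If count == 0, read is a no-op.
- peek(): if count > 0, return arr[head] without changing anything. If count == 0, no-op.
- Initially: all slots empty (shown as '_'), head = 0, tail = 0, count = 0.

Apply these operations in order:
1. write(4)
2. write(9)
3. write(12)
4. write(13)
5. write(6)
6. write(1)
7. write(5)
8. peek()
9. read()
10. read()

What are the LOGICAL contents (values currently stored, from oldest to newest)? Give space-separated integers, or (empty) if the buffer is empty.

After op 1 (write(4)): arr=[4 _ _ _ _] head=0 tail=1 count=1
After op 2 (write(9)): arr=[4 9 _ _ _] head=0 tail=2 count=2
After op 3 (write(12)): arr=[4 9 12 _ _] head=0 tail=3 count=3
After op 4 (write(13)): arr=[4 9 12 13 _] head=0 tail=4 count=4
After op 5 (write(6)): arr=[4 9 12 13 6] head=0 tail=0 count=5
After op 6 (write(1)): arr=[1 9 12 13 6] head=1 tail=1 count=5
After op 7 (write(5)): arr=[1 5 12 13 6] head=2 tail=2 count=5
After op 8 (peek()): arr=[1 5 12 13 6] head=2 tail=2 count=5
After op 9 (read()): arr=[1 5 12 13 6] head=3 tail=2 count=4
After op 10 (read()): arr=[1 5 12 13 6] head=4 tail=2 count=3

Answer: 6 1 5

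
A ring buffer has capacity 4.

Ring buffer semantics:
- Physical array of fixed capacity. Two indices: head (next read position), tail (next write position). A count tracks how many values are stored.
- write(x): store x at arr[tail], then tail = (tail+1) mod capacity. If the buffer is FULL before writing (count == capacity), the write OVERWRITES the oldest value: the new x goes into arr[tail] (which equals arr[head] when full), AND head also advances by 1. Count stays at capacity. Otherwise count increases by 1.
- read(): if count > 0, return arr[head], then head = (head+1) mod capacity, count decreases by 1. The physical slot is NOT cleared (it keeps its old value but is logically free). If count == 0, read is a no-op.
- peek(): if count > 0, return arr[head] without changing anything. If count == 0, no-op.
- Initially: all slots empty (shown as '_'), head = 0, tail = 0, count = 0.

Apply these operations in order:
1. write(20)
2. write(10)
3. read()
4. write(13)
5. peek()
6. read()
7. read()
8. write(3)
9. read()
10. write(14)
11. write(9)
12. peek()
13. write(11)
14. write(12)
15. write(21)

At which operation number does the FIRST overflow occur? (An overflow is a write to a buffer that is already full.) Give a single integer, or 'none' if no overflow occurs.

Answer: 15

Derivation:
After op 1 (write(20)): arr=[20 _ _ _] head=0 tail=1 count=1
After op 2 (write(10)): arr=[20 10 _ _] head=0 tail=2 count=2
After op 3 (read()): arr=[20 10 _ _] head=1 tail=2 count=1
After op 4 (write(13)): arr=[20 10 13 _] head=1 tail=3 count=2
After op 5 (peek()): arr=[20 10 13 _] head=1 tail=3 count=2
After op 6 (read()): arr=[20 10 13 _] head=2 tail=3 count=1
After op 7 (read()): arr=[20 10 13 _] head=3 tail=3 count=0
After op 8 (write(3)): arr=[20 10 13 3] head=3 tail=0 count=1
After op 9 (read()): arr=[20 10 13 3] head=0 tail=0 count=0
After op 10 (write(14)): arr=[14 10 13 3] head=0 tail=1 count=1
After op 11 (write(9)): arr=[14 9 13 3] head=0 tail=2 count=2
After op 12 (peek()): arr=[14 9 13 3] head=0 tail=2 count=2
After op 13 (write(11)): arr=[14 9 11 3] head=0 tail=3 count=3
After op 14 (write(12)): arr=[14 9 11 12] head=0 tail=0 count=4
After op 15 (write(21)): arr=[21 9 11 12] head=1 tail=1 count=4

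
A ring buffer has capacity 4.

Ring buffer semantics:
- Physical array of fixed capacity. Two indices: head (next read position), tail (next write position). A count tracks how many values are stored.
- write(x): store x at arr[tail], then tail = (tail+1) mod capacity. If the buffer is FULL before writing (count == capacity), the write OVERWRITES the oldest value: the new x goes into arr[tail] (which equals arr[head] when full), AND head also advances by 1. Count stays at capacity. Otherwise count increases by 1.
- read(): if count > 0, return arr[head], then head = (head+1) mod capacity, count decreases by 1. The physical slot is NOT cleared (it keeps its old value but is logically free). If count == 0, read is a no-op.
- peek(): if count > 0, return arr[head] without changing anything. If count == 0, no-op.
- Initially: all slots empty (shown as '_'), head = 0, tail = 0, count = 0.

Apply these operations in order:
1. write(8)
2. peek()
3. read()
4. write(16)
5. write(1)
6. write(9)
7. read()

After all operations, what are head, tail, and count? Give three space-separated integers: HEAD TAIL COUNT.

After op 1 (write(8)): arr=[8 _ _ _] head=0 tail=1 count=1
After op 2 (peek()): arr=[8 _ _ _] head=0 tail=1 count=1
After op 3 (read()): arr=[8 _ _ _] head=1 tail=1 count=0
After op 4 (write(16)): arr=[8 16 _ _] head=1 tail=2 count=1
After op 5 (write(1)): arr=[8 16 1 _] head=1 tail=3 count=2
After op 6 (write(9)): arr=[8 16 1 9] head=1 tail=0 count=3
After op 7 (read()): arr=[8 16 1 9] head=2 tail=0 count=2

Answer: 2 0 2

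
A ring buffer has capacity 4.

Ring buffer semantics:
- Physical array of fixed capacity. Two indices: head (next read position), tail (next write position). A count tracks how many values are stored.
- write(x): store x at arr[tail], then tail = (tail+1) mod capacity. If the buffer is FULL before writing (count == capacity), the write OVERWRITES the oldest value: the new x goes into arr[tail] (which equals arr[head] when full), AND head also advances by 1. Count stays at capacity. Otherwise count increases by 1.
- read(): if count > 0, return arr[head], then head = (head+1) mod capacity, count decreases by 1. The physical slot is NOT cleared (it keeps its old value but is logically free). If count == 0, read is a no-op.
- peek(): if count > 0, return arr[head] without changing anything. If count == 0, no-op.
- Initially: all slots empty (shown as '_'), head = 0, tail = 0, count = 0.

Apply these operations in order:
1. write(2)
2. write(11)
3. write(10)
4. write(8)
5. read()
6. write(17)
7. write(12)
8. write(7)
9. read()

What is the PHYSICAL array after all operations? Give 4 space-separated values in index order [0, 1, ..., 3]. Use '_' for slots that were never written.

Answer: 17 12 7 8

Derivation:
After op 1 (write(2)): arr=[2 _ _ _] head=0 tail=1 count=1
After op 2 (write(11)): arr=[2 11 _ _] head=0 tail=2 count=2
After op 3 (write(10)): arr=[2 11 10 _] head=0 tail=3 count=3
After op 4 (write(8)): arr=[2 11 10 8] head=0 tail=0 count=4
After op 5 (read()): arr=[2 11 10 8] head=1 tail=0 count=3
After op 6 (write(17)): arr=[17 11 10 8] head=1 tail=1 count=4
After op 7 (write(12)): arr=[17 12 10 8] head=2 tail=2 count=4
After op 8 (write(7)): arr=[17 12 7 8] head=3 tail=3 count=4
After op 9 (read()): arr=[17 12 7 8] head=0 tail=3 count=3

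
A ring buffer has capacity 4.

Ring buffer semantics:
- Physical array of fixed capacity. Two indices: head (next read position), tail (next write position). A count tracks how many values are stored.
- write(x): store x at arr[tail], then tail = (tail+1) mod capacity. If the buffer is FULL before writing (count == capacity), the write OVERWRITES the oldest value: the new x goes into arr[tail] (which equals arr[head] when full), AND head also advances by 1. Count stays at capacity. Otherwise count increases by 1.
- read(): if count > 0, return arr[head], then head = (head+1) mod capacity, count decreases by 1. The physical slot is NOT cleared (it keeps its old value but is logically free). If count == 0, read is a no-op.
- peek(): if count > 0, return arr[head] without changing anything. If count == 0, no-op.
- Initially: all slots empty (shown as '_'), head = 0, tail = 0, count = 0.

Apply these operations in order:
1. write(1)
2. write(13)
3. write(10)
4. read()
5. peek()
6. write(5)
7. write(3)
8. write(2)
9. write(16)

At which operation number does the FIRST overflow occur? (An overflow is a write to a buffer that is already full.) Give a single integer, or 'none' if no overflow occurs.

Answer: 8

Derivation:
After op 1 (write(1)): arr=[1 _ _ _] head=0 tail=1 count=1
After op 2 (write(13)): arr=[1 13 _ _] head=0 tail=2 count=2
After op 3 (write(10)): arr=[1 13 10 _] head=0 tail=3 count=3
After op 4 (read()): arr=[1 13 10 _] head=1 tail=3 count=2
After op 5 (peek()): arr=[1 13 10 _] head=1 tail=3 count=2
After op 6 (write(5)): arr=[1 13 10 5] head=1 tail=0 count=3
After op 7 (write(3)): arr=[3 13 10 5] head=1 tail=1 count=4
After op 8 (write(2)): arr=[3 2 10 5] head=2 tail=2 count=4
After op 9 (write(16)): arr=[3 2 16 5] head=3 tail=3 count=4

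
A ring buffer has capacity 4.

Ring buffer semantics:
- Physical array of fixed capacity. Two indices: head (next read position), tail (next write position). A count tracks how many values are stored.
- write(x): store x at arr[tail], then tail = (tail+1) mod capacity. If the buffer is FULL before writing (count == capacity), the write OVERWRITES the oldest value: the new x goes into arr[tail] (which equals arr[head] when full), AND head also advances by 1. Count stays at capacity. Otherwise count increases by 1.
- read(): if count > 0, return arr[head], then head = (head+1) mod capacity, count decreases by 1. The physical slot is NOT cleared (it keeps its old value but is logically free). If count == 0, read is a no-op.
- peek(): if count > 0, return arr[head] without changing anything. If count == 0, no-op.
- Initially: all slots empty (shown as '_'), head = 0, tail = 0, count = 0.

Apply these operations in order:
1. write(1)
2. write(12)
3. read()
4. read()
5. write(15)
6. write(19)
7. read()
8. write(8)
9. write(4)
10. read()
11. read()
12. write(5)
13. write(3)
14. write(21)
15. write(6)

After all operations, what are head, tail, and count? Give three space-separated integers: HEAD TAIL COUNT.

Answer: 2 2 4

Derivation:
After op 1 (write(1)): arr=[1 _ _ _] head=0 tail=1 count=1
After op 2 (write(12)): arr=[1 12 _ _] head=0 tail=2 count=2
After op 3 (read()): arr=[1 12 _ _] head=1 tail=2 count=1
After op 4 (read()): arr=[1 12 _ _] head=2 tail=2 count=0
After op 5 (write(15)): arr=[1 12 15 _] head=2 tail=3 count=1
After op 6 (write(19)): arr=[1 12 15 19] head=2 tail=0 count=2
After op 7 (read()): arr=[1 12 15 19] head=3 tail=0 count=1
After op 8 (write(8)): arr=[8 12 15 19] head=3 tail=1 count=2
After op 9 (write(4)): arr=[8 4 15 19] head=3 tail=2 count=3
After op 10 (read()): arr=[8 4 15 19] head=0 tail=2 count=2
After op 11 (read()): arr=[8 4 15 19] head=1 tail=2 count=1
After op 12 (write(5)): arr=[8 4 5 19] head=1 tail=3 count=2
After op 13 (write(3)): arr=[8 4 5 3] head=1 tail=0 count=3
After op 14 (write(21)): arr=[21 4 5 3] head=1 tail=1 count=4
After op 15 (write(6)): arr=[21 6 5 3] head=2 tail=2 count=4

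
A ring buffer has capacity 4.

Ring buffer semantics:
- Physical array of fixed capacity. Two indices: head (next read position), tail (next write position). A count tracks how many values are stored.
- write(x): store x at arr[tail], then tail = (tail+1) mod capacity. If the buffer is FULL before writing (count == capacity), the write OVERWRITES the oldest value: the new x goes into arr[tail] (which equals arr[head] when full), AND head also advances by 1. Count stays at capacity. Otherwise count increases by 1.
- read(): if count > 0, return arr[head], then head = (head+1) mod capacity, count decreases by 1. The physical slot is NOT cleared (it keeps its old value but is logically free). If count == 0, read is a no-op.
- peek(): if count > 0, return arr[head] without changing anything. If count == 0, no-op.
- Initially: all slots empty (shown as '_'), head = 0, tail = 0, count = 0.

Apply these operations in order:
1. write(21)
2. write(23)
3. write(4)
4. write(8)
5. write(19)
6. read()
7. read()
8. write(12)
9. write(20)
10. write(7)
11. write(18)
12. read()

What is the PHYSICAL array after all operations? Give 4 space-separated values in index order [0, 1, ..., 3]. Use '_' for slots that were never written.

Answer: 18 12 20 7

Derivation:
After op 1 (write(21)): arr=[21 _ _ _] head=0 tail=1 count=1
After op 2 (write(23)): arr=[21 23 _ _] head=0 tail=2 count=2
After op 3 (write(4)): arr=[21 23 4 _] head=0 tail=3 count=3
After op 4 (write(8)): arr=[21 23 4 8] head=0 tail=0 count=4
After op 5 (write(19)): arr=[19 23 4 8] head=1 tail=1 count=4
After op 6 (read()): arr=[19 23 4 8] head=2 tail=1 count=3
After op 7 (read()): arr=[19 23 4 8] head=3 tail=1 count=2
After op 8 (write(12)): arr=[19 12 4 8] head=3 tail=2 count=3
After op 9 (write(20)): arr=[19 12 20 8] head=3 tail=3 count=4
After op 10 (write(7)): arr=[19 12 20 7] head=0 tail=0 count=4
After op 11 (write(18)): arr=[18 12 20 7] head=1 tail=1 count=4
After op 12 (read()): arr=[18 12 20 7] head=2 tail=1 count=3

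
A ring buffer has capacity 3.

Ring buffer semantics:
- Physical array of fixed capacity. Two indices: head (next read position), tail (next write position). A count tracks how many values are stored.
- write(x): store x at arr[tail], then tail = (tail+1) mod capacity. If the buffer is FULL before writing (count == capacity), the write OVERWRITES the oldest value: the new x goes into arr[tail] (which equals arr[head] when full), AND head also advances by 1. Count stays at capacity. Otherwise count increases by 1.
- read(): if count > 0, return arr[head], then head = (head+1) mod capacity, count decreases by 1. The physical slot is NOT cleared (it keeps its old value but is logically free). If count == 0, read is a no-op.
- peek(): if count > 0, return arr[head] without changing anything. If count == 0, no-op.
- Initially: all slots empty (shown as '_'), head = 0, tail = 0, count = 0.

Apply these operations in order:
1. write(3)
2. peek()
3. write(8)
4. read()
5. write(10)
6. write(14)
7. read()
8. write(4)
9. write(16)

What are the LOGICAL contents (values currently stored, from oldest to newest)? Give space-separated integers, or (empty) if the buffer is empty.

After op 1 (write(3)): arr=[3 _ _] head=0 tail=1 count=1
After op 2 (peek()): arr=[3 _ _] head=0 tail=1 count=1
After op 3 (write(8)): arr=[3 8 _] head=0 tail=2 count=2
After op 4 (read()): arr=[3 8 _] head=1 tail=2 count=1
After op 5 (write(10)): arr=[3 8 10] head=1 tail=0 count=2
After op 6 (write(14)): arr=[14 8 10] head=1 tail=1 count=3
After op 7 (read()): arr=[14 8 10] head=2 tail=1 count=2
After op 8 (write(4)): arr=[14 4 10] head=2 tail=2 count=3
After op 9 (write(16)): arr=[14 4 16] head=0 tail=0 count=3

Answer: 14 4 16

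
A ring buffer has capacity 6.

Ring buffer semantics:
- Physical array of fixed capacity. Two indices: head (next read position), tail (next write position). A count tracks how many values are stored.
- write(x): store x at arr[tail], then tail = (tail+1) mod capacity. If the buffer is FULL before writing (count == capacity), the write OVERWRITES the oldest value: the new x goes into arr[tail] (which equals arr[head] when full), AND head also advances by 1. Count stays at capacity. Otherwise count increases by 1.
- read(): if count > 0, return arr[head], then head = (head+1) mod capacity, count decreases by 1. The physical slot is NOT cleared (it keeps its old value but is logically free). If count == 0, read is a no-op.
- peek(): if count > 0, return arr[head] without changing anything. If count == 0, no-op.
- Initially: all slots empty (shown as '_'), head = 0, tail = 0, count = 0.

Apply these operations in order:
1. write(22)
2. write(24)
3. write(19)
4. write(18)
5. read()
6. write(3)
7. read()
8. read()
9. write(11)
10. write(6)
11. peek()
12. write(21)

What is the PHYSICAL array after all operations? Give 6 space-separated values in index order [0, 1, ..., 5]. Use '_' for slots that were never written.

Answer: 6 21 19 18 3 11

Derivation:
After op 1 (write(22)): arr=[22 _ _ _ _ _] head=0 tail=1 count=1
After op 2 (write(24)): arr=[22 24 _ _ _ _] head=0 tail=2 count=2
After op 3 (write(19)): arr=[22 24 19 _ _ _] head=0 tail=3 count=3
After op 4 (write(18)): arr=[22 24 19 18 _ _] head=0 tail=4 count=4
After op 5 (read()): arr=[22 24 19 18 _ _] head=1 tail=4 count=3
After op 6 (write(3)): arr=[22 24 19 18 3 _] head=1 tail=5 count=4
After op 7 (read()): arr=[22 24 19 18 3 _] head=2 tail=5 count=3
After op 8 (read()): arr=[22 24 19 18 3 _] head=3 tail=5 count=2
After op 9 (write(11)): arr=[22 24 19 18 3 11] head=3 tail=0 count=3
After op 10 (write(6)): arr=[6 24 19 18 3 11] head=3 tail=1 count=4
After op 11 (peek()): arr=[6 24 19 18 3 11] head=3 tail=1 count=4
After op 12 (write(21)): arr=[6 21 19 18 3 11] head=3 tail=2 count=5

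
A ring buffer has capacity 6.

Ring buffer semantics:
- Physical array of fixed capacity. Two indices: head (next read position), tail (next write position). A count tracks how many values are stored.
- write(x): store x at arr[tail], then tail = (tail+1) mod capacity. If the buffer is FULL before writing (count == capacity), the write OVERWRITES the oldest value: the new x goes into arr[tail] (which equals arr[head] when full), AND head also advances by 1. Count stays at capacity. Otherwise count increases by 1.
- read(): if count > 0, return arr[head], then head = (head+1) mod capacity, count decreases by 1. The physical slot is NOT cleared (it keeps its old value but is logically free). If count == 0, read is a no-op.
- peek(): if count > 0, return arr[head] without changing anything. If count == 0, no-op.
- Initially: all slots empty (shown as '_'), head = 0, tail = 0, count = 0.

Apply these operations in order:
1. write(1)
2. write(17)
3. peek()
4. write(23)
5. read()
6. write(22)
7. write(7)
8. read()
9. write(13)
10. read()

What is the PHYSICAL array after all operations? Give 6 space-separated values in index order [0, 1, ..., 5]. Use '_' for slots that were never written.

Answer: 1 17 23 22 7 13

Derivation:
After op 1 (write(1)): arr=[1 _ _ _ _ _] head=0 tail=1 count=1
After op 2 (write(17)): arr=[1 17 _ _ _ _] head=0 tail=2 count=2
After op 3 (peek()): arr=[1 17 _ _ _ _] head=0 tail=2 count=2
After op 4 (write(23)): arr=[1 17 23 _ _ _] head=0 tail=3 count=3
After op 5 (read()): arr=[1 17 23 _ _ _] head=1 tail=3 count=2
After op 6 (write(22)): arr=[1 17 23 22 _ _] head=1 tail=4 count=3
After op 7 (write(7)): arr=[1 17 23 22 7 _] head=1 tail=5 count=4
After op 8 (read()): arr=[1 17 23 22 7 _] head=2 tail=5 count=3
After op 9 (write(13)): arr=[1 17 23 22 7 13] head=2 tail=0 count=4
After op 10 (read()): arr=[1 17 23 22 7 13] head=3 tail=0 count=3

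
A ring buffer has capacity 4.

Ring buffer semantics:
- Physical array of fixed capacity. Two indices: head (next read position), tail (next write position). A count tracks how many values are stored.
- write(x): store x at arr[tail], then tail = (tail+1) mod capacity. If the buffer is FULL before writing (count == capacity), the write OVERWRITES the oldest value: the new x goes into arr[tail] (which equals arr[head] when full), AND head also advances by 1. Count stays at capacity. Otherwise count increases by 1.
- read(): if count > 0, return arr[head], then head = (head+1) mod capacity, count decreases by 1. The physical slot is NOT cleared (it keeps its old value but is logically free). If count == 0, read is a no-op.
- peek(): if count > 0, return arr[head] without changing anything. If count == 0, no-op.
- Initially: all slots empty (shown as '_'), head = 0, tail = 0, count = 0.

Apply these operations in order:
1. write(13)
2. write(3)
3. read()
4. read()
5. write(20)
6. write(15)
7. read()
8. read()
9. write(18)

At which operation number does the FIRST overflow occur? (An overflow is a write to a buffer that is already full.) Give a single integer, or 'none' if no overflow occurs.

Answer: none

Derivation:
After op 1 (write(13)): arr=[13 _ _ _] head=0 tail=1 count=1
After op 2 (write(3)): arr=[13 3 _ _] head=0 tail=2 count=2
After op 3 (read()): arr=[13 3 _ _] head=1 tail=2 count=1
After op 4 (read()): arr=[13 3 _ _] head=2 tail=2 count=0
After op 5 (write(20)): arr=[13 3 20 _] head=2 tail=3 count=1
After op 6 (write(15)): arr=[13 3 20 15] head=2 tail=0 count=2
After op 7 (read()): arr=[13 3 20 15] head=3 tail=0 count=1
After op 8 (read()): arr=[13 3 20 15] head=0 tail=0 count=0
After op 9 (write(18)): arr=[18 3 20 15] head=0 tail=1 count=1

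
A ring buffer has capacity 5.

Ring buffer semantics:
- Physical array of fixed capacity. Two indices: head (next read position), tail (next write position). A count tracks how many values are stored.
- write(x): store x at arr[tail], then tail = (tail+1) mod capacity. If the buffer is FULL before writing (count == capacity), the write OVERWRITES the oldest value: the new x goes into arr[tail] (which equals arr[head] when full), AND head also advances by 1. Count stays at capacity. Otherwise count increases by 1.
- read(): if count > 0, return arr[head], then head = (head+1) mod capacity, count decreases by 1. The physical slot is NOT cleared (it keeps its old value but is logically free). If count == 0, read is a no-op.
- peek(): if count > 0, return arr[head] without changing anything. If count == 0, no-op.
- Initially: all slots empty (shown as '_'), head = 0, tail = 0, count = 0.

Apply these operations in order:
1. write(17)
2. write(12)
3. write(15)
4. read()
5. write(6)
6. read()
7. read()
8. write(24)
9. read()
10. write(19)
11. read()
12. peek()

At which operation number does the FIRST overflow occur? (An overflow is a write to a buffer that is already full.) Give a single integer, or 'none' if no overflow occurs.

Answer: none

Derivation:
After op 1 (write(17)): arr=[17 _ _ _ _] head=0 tail=1 count=1
After op 2 (write(12)): arr=[17 12 _ _ _] head=0 tail=2 count=2
After op 3 (write(15)): arr=[17 12 15 _ _] head=0 tail=3 count=3
After op 4 (read()): arr=[17 12 15 _ _] head=1 tail=3 count=2
After op 5 (write(6)): arr=[17 12 15 6 _] head=1 tail=4 count=3
After op 6 (read()): arr=[17 12 15 6 _] head=2 tail=4 count=2
After op 7 (read()): arr=[17 12 15 6 _] head=3 tail=4 count=1
After op 8 (write(24)): arr=[17 12 15 6 24] head=3 tail=0 count=2
After op 9 (read()): arr=[17 12 15 6 24] head=4 tail=0 count=1
After op 10 (write(19)): arr=[19 12 15 6 24] head=4 tail=1 count=2
After op 11 (read()): arr=[19 12 15 6 24] head=0 tail=1 count=1
After op 12 (peek()): arr=[19 12 15 6 24] head=0 tail=1 count=1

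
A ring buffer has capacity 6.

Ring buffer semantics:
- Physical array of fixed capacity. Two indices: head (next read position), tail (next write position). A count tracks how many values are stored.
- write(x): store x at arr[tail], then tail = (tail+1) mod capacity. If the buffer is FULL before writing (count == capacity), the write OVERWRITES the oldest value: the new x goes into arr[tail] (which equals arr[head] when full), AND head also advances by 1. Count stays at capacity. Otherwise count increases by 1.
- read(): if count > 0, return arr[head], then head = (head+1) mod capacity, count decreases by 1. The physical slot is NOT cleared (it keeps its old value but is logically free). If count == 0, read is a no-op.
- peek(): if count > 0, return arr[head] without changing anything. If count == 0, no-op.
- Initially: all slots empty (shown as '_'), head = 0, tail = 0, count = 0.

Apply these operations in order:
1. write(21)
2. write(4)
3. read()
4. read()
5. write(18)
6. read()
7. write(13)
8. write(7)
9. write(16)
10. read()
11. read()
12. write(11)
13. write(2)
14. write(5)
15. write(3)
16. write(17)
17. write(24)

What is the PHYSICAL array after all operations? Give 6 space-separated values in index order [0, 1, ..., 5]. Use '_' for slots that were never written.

After op 1 (write(21)): arr=[21 _ _ _ _ _] head=0 tail=1 count=1
After op 2 (write(4)): arr=[21 4 _ _ _ _] head=0 tail=2 count=2
After op 3 (read()): arr=[21 4 _ _ _ _] head=1 tail=2 count=1
After op 4 (read()): arr=[21 4 _ _ _ _] head=2 tail=2 count=0
After op 5 (write(18)): arr=[21 4 18 _ _ _] head=2 tail=3 count=1
After op 6 (read()): arr=[21 4 18 _ _ _] head=3 tail=3 count=0
After op 7 (write(13)): arr=[21 4 18 13 _ _] head=3 tail=4 count=1
After op 8 (write(7)): arr=[21 4 18 13 7 _] head=3 tail=5 count=2
After op 9 (write(16)): arr=[21 4 18 13 7 16] head=3 tail=0 count=3
After op 10 (read()): arr=[21 4 18 13 7 16] head=4 tail=0 count=2
After op 11 (read()): arr=[21 4 18 13 7 16] head=5 tail=0 count=1
After op 12 (write(11)): arr=[11 4 18 13 7 16] head=5 tail=1 count=2
After op 13 (write(2)): arr=[11 2 18 13 7 16] head=5 tail=2 count=3
After op 14 (write(5)): arr=[11 2 5 13 7 16] head=5 tail=3 count=4
After op 15 (write(3)): arr=[11 2 5 3 7 16] head=5 tail=4 count=5
After op 16 (write(17)): arr=[11 2 5 3 17 16] head=5 tail=5 count=6
After op 17 (write(24)): arr=[11 2 5 3 17 24] head=0 tail=0 count=6

Answer: 11 2 5 3 17 24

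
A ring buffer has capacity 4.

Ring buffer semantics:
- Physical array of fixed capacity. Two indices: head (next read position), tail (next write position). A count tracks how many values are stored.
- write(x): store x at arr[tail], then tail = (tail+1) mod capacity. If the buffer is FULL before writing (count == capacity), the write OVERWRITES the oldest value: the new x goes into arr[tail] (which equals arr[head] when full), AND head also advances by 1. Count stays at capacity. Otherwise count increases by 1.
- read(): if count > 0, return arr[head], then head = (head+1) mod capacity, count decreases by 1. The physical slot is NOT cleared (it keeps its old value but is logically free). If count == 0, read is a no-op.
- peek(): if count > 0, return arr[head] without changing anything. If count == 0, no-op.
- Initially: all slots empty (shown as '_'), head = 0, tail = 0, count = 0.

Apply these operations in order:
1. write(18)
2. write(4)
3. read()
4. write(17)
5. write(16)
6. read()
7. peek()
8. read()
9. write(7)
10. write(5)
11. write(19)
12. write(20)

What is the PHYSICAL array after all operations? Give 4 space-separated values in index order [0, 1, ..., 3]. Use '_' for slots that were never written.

After op 1 (write(18)): arr=[18 _ _ _] head=0 tail=1 count=1
After op 2 (write(4)): arr=[18 4 _ _] head=0 tail=2 count=2
After op 3 (read()): arr=[18 4 _ _] head=1 tail=2 count=1
After op 4 (write(17)): arr=[18 4 17 _] head=1 tail=3 count=2
After op 5 (write(16)): arr=[18 4 17 16] head=1 tail=0 count=3
After op 6 (read()): arr=[18 4 17 16] head=2 tail=0 count=2
After op 7 (peek()): arr=[18 4 17 16] head=2 tail=0 count=2
After op 8 (read()): arr=[18 4 17 16] head=3 tail=0 count=1
After op 9 (write(7)): arr=[7 4 17 16] head=3 tail=1 count=2
After op 10 (write(5)): arr=[7 5 17 16] head=3 tail=2 count=3
After op 11 (write(19)): arr=[7 5 19 16] head=3 tail=3 count=4
After op 12 (write(20)): arr=[7 5 19 20] head=0 tail=0 count=4

Answer: 7 5 19 20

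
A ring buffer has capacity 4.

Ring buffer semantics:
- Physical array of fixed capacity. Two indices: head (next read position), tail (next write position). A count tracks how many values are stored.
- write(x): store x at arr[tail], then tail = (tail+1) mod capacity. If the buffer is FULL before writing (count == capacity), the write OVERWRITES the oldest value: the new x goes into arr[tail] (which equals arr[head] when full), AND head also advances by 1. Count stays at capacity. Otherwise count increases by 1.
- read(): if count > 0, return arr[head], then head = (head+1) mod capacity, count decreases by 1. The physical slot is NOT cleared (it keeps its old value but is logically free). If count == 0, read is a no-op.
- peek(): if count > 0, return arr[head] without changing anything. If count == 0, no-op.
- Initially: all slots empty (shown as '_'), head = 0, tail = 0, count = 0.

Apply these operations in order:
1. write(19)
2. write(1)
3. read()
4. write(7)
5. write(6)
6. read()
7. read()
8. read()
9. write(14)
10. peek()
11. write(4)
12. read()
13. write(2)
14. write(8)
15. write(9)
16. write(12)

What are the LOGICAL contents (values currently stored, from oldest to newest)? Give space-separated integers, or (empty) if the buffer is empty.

After op 1 (write(19)): arr=[19 _ _ _] head=0 tail=1 count=1
After op 2 (write(1)): arr=[19 1 _ _] head=0 tail=2 count=2
After op 3 (read()): arr=[19 1 _ _] head=1 tail=2 count=1
After op 4 (write(7)): arr=[19 1 7 _] head=1 tail=3 count=2
After op 5 (write(6)): arr=[19 1 7 6] head=1 tail=0 count=3
After op 6 (read()): arr=[19 1 7 6] head=2 tail=0 count=2
After op 7 (read()): arr=[19 1 7 6] head=3 tail=0 count=1
After op 8 (read()): arr=[19 1 7 6] head=0 tail=0 count=0
After op 9 (write(14)): arr=[14 1 7 6] head=0 tail=1 count=1
After op 10 (peek()): arr=[14 1 7 6] head=0 tail=1 count=1
After op 11 (write(4)): arr=[14 4 7 6] head=0 tail=2 count=2
After op 12 (read()): arr=[14 4 7 6] head=1 tail=2 count=1
After op 13 (write(2)): arr=[14 4 2 6] head=1 tail=3 count=2
After op 14 (write(8)): arr=[14 4 2 8] head=1 tail=0 count=3
After op 15 (write(9)): arr=[9 4 2 8] head=1 tail=1 count=4
After op 16 (write(12)): arr=[9 12 2 8] head=2 tail=2 count=4

Answer: 2 8 9 12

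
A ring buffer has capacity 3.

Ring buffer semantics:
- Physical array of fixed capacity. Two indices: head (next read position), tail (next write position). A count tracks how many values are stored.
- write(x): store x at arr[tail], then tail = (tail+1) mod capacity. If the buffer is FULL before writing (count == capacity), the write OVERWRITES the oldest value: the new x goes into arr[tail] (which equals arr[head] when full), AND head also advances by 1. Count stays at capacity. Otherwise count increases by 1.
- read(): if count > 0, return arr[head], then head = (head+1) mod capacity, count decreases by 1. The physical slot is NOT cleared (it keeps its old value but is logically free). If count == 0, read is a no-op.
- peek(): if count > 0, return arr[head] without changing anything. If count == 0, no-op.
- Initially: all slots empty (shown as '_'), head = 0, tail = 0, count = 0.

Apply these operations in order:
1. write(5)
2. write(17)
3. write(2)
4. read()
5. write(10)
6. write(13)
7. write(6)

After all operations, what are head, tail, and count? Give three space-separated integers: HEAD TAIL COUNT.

Answer: 0 0 3

Derivation:
After op 1 (write(5)): arr=[5 _ _] head=0 tail=1 count=1
After op 2 (write(17)): arr=[5 17 _] head=0 tail=2 count=2
After op 3 (write(2)): arr=[5 17 2] head=0 tail=0 count=3
After op 4 (read()): arr=[5 17 2] head=1 tail=0 count=2
After op 5 (write(10)): arr=[10 17 2] head=1 tail=1 count=3
After op 6 (write(13)): arr=[10 13 2] head=2 tail=2 count=3
After op 7 (write(6)): arr=[10 13 6] head=0 tail=0 count=3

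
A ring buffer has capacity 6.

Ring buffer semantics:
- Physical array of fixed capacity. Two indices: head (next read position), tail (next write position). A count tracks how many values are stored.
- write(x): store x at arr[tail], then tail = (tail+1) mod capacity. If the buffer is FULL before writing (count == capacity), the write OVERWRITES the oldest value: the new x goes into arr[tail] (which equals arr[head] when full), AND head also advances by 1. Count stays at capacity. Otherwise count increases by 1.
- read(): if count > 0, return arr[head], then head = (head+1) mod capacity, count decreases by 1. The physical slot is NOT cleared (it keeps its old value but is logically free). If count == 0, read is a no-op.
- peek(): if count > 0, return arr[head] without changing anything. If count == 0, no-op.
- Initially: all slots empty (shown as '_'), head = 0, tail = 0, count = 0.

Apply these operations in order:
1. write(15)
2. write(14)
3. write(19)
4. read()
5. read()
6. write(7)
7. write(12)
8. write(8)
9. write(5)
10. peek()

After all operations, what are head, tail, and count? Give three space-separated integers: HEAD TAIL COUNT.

Answer: 2 1 5

Derivation:
After op 1 (write(15)): arr=[15 _ _ _ _ _] head=0 tail=1 count=1
After op 2 (write(14)): arr=[15 14 _ _ _ _] head=0 tail=2 count=2
After op 3 (write(19)): arr=[15 14 19 _ _ _] head=0 tail=3 count=3
After op 4 (read()): arr=[15 14 19 _ _ _] head=1 tail=3 count=2
After op 5 (read()): arr=[15 14 19 _ _ _] head=2 tail=3 count=1
After op 6 (write(7)): arr=[15 14 19 7 _ _] head=2 tail=4 count=2
After op 7 (write(12)): arr=[15 14 19 7 12 _] head=2 tail=5 count=3
After op 8 (write(8)): arr=[15 14 19 7 12 8] head=2 tail=0 count=4
After op 9 (write(5)): arr=[5 14 19 7 12 8] head=2 tail=1 count=5
After op 10 (peek()): arr=[5 14 19 7 12 8] head=2 tail=1 count=5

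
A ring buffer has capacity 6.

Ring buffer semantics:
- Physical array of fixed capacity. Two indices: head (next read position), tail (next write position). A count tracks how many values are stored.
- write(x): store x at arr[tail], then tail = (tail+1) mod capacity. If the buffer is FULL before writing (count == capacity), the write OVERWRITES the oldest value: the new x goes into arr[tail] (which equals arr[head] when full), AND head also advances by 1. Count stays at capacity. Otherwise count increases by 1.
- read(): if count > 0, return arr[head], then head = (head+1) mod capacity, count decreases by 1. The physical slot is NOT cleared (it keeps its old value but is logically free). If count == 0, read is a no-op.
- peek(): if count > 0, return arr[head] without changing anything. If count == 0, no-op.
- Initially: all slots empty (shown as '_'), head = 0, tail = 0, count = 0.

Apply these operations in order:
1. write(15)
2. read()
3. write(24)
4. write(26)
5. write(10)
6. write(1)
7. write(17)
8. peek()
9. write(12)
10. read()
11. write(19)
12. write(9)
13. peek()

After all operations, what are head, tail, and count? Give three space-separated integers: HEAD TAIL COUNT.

Answer: 3 3 6

Derivation:
After op 1 (write(15)): arr=[15 _ _ _ _ _] head=0 tail=1 count=1
After op 2 (read()): arr=[15 _ _ _ _ _] head=1 tail=1 count=0
After op 3 (write(24)): arr=[15 24 _ _ _ _] head=1 tail=2 count=1
After op 4 (write(26)): arr=[15 24 26 _ _ _] head=1 tail=3 count=2
After op 5 (write(10)): arr=[15 24 26 10 _ _] head=1 tail=4 count=3
After op 6 (write(1)): arr=[15 24 26 10 1 _] head=1 tail=5 count=4
After op 7 (write(17)): arr=[15 24 26 10 1 17] head=1 tail=0 count=5
After op 8 (peek()): arr=[15 24 26 10 1 17] head=1 tail=0 count=5
After op 9 (write(12)): arr=[12 24 26 10 1 17] head=1 tail=1 count=6
After op 10 (read()): arr=[12 24 26 10 1 17] head=2 tail=1 count=5
After op 11 (write(19)): arr=[12 19 26 10 1 17] head=2 tail=2 count=6
After op 12 (write(9)): arr=[12 19 9 10 1 17] head=3 tail=3 count=6
After op 13 (peek()): arr=[12 19 9 10 1 17] head=3 tail=3 count=6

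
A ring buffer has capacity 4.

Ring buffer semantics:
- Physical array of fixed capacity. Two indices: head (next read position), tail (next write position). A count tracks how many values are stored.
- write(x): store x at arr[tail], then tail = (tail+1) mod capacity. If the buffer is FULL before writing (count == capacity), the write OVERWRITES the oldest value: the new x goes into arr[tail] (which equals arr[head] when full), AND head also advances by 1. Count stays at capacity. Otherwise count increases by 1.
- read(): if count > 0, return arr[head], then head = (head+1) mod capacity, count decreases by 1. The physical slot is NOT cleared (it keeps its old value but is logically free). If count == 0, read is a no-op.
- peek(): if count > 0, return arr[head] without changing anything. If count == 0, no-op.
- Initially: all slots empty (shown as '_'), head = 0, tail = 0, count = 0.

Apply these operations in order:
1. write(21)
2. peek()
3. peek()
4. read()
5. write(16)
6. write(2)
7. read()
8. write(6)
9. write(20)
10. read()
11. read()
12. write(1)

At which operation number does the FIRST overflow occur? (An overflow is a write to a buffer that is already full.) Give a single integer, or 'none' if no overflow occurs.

Answer: none

Derivation:
After op 1 (write(21)): arr=[21 _ _ _] head=0 tail=1 count=1
After op 2 (peek()): arr=[21 _ _ _] head=0 tail=1 count=1
After op 3 (peek()): arr=[21 _ _ _] head=0 tail=1 count=1
After op 4 (read()): arr=[21 _ _ _] head=1 tail=1 count=0
After op 5 (write(16)): arr=[21 16 _ _] head=1 tail=2 count=1
After op 6 (write(2)): arr=[21 16 2 _] head=1 tail=3 count=2
After op 7 (read()): arr=[21 16 2 _] head=2 tail=3 count=1
After op 8 (write(6)): arr=[21 16 2 6] head=2 tail=0 count=2
After op 9 (write(20)): arr=[20 16 2 6] head=2 tail=1 count=3
After op 10 (read()): arr=[20 16 2 6] head=3 tail=1 count=2
After op 11 (read()): arr=[20 16 2 6] head=0 tail=1 count=1
After op 12 (write(1)): arr=[20 1 2 6] head=0 tail=2 count=2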